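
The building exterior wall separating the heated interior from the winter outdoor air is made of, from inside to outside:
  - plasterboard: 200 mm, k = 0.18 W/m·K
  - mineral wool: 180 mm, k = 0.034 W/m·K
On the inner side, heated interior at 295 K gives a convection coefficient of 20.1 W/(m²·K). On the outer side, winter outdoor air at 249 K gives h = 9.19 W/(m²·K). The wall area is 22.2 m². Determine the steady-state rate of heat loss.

Q ≈ 156 W

Treating each layer as a thermal resistance in series:
R_inner film = 1/(h_i·A) = 1/(20.1×22.2) = 0.002241 K/W
R_plasterboard = L/(kA) = 0.2/(0.18×22.2) = 0.05005 K/W
R_mineral wool = L/(kA) = 0.18/(0.034×22.2) = 0.2385 K/W
R_outer film = 1/(h_o·A) = 1/(9.19×22.2) = 0.004902 K/W
R_total = 0.2957 K/W
Q = ΔT / R_total = 46 / 0.2957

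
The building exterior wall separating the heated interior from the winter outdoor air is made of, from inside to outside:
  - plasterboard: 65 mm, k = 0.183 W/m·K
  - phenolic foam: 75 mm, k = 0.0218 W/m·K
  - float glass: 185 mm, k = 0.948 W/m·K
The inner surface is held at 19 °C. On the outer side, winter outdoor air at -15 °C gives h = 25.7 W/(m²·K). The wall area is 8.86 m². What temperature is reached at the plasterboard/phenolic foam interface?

T ≈ 16 °C

Model the wall as resistances in series:
R_plasterboard = L/(kA) = 0.065/(0.183×8.86) = 0.04009 K/W
R_phenolic foam = L/(kA) = 0.075/(0.0218×8.86) = 0.3883 K/W
R_float glass = L/(kA) = 0.185/(0.948×8.86) = 0.02203 K/W
R_outer film = 1/(h_o·A) = 1/(25.7×8.86) = 0.004392 K/W
R_total = 0.4548 K/W;  Q = ΔT/R_total = 34/0.4548 = 74.76 W
T_interface = T_inner − Q·ΣR(inner→interface) = 19 − 74.8×0.04009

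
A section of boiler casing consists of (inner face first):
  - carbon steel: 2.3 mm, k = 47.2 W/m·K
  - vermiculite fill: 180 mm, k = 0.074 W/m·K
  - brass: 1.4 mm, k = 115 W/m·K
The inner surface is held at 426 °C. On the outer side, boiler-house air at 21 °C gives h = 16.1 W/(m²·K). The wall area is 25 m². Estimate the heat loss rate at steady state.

Using the resistance-network approach (series):
R_carbon steel = L/(kA) = 0.0023/(47.2×25) = 1.949×10^-6 K/W
R_vermiculite fill = L/(kA) = 0.18/(0.074×25) = 0.0973 K/W
R_brass = L/(kA) = 0.0014/(115×25) = 4.87×10^-7 K/W
R_outer film = 1/(h_o·A) = 1/(16.1×25) = 0.002484 K/W
R_total = 0.09978 K/W
Q = ΔT / R_total = 405 / 0.09978

Q ≈ 4060 W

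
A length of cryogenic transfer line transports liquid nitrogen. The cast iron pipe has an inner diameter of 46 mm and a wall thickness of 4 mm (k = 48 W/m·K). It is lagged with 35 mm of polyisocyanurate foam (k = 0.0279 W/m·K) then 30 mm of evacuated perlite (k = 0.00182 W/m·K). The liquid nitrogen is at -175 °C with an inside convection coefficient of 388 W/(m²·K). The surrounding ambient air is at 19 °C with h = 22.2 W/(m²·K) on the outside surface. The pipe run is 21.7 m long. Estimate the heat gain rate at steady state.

Q ≈ 107 W

For a radial system each layer contributes R = ln(r_out/r_in)/(2πkL); films add R = 1/(hA).
R_inner film = 1/(h_i·2πr₁L) = 1/(388×2π×0.023×21.7) = 8.219×10^-4 K/W
R_cast iron pipe wall = ln(27/23)/(2π×48×21.7) = 2.45×10^-5 K/W
R_polyisocyanurate foam = ln(62/27)/(2π×0.0279×21.7) = 0.2185 K/W
R_evacuated perlite = ln(92/62)/(2π×0.00182×21.7) = 1.59 K/W
R_outer film = 1/(h_o·2πr_oL) = 1/(22.2×2π×0.092×21.7) = 0.003591 K/W
R_total = 1.813 K/W
Q = ΔT/R_total = 194/1.813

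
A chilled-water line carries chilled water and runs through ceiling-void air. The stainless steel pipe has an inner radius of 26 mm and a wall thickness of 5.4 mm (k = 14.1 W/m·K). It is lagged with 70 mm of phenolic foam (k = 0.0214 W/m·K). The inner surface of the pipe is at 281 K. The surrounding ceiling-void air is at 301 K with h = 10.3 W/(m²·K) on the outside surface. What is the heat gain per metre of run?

q′ ≈ 2.25 W/m

Per-layer cylindrical resistances, series-summed:
R_stainless steel pipe wall = ln(31.4/26)/(2π×14.1×1) = 0.00213 K/W
R_phenolic foam = ln(101.4/31.4)/(2π×0.0214×1) = 8.718 K/W
R_outer film = 1/(h_o·2πr_oL) = 1/(10.3×2π×0.1014×1) = 0.1524 K/W
R_total = 8.873 K/W
Q = ΔT/R_total = 20/8.873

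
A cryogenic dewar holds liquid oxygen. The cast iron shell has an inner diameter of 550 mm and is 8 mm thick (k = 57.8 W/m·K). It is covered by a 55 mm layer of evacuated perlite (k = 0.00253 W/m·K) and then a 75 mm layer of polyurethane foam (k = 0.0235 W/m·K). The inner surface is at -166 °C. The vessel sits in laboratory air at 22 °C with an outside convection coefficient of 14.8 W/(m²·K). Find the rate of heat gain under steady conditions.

Each spherical layer contributes R = (1/r_i − 1/r_o)/(4πk):
R_cast iron shell = (1/0.275 − 1/0.283)/(4π×57.8) = 1.415×10^-4 K/W
R_evacuated perlite = (1/0.283 − 1/0.338)/(4π×0.00253) = 18.09 K/W
R_polyurethane foam = (1/0.338 − 1/0.413)/(4π×0.0235) = 1.819 K/W
R_outer film = 1/(h·4πr_o²) = 1/(14.8×4π×0.413²) = 0.03152 K/W
R_total = 19.94 K/W
Q = ΔT/R_total = 188/19.94

Q ≈ 9.43 W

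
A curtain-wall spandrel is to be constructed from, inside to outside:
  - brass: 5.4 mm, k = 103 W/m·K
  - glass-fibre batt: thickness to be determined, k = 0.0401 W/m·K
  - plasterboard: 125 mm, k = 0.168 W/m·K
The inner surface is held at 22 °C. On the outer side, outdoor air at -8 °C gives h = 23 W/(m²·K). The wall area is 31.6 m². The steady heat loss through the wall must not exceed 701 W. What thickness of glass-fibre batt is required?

L ≈ 22.6 mm

Series thermal resistances:
R_brass = L/(kA) = 0.0054/(103×31.6) = 1.659×10^-6 K/W
R_plasterboard = L/(kA) = 0.125/(0.168×31.6) = 0.02355 K/W
R_outer film = 1/(h_o·A) = 1/(23×31.6) = 0.001376 K/W
Sum of the known resistances R_other = 0.02492 K/W
Required total resistance R_tot = ΔT/Q_allow = 30/701 = 0.0428 K/W
R_glass-fibre batt = R_tot − R_other = 0.01787 K/W
L = R·k·A = 0.01787×0.0401×31.6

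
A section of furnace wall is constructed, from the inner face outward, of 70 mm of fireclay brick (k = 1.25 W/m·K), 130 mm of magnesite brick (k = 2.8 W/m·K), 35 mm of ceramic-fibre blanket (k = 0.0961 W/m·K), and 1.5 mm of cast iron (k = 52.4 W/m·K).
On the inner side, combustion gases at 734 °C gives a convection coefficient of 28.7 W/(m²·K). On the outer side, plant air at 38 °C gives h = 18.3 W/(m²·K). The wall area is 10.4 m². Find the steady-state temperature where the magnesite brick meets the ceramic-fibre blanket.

Treating each layer as a thermal resistance in series:
R_inner film = 1/(h_i·A) = 1/(28.7×10.4) = 0.00335 K/W
R_fireclay brick = L/(kA) = 0.07/(1.25×10.4) = 0.005385 K/W
R_magnesite brick = L/(kA) = 0.13/(2.8×10.4) = 0.004464 K/W
R_ceramic-fibre blanket = L/(kA) = 0.035/(0.0961×10.4) = 0.03502 K/W
R_cast iron = L/(kA) = 0.0015/(52.4×10.4) = 2.752×10^-6 K/W
R_outer film = 1/(h_o·A) = 1/(18.3×10.4) = 0.005254 K/W
R_total = 0.05348 K/W;  Q = ΔT/R_total = 696/0.05348 = 13020 W
T_interface = T_inner − Q·ΣR(inner→interface) = 734 − 13000×0.0132

T ≈ 562 °C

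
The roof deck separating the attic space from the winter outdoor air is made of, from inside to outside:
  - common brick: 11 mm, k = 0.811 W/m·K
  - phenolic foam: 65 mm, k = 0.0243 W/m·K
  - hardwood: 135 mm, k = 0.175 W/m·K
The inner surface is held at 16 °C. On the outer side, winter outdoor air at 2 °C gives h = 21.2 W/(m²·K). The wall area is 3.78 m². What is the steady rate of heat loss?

Q ≈ 15.1 W

Thermal resistances in series:
R_common brick = L/(kA) = 0.011/(0.811×3.78) = 0.003588 K/W
R_phenolic foam = L/(kA) = 0.065/(0.0243×3.78) = 0.7076 K/W
R_hardwood = L/(kA) = 0.135/(0.175×3.78) = 0.2041 K/W
R_outer film = 1/(h_o·A) = 1/(21.2×3.78) = 0.01248 K/W
R_total = 0.9278 K/W
Q = ΔT / R_total = 14 / 0.9278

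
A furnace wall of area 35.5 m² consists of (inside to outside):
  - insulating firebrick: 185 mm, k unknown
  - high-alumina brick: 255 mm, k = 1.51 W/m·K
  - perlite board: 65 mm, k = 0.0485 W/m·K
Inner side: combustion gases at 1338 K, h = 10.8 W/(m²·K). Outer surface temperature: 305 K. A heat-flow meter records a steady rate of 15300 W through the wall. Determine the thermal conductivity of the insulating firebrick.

Using the resistance-network approach (series):
R_inner film = 1/(h_i·A) = 1/(10.8×35.5) = 0.002608 K/W
R_high-alumina brick = L/(kA) = 0.255/(1.51×35.5) = 0.004757 K/W
R_perlite board = L/(kA) = 0.065/(0.0485×35.5) = 0.03775 K/W
Sum of known resistances R_other = 0.04512 K/W
Total R = ΔT/Q = 1033/15300 = 0.06752 K/W
R_insulating firebrick = R_total − R_other = 0.0224 K/W
k = L/(R·A) = 0.185/(0.0224×35.5)

k ≈ 0.233 W/(m·K)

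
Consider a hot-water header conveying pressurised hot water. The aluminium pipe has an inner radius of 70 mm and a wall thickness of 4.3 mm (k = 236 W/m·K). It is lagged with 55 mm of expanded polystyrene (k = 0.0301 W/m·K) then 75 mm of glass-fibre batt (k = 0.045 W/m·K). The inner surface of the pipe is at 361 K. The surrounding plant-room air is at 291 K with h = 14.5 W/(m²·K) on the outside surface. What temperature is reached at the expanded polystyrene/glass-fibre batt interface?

T ≈ 316 K

Per-layer cylindrical resistances, series-summed:
R_aluminium pipe wall = ln(74.3/70)/(2π×236×1) = 4.02×10^-5 K/W
R_expanded polystyrene = ln(129.3/74.3)/(2π×0.0301×1) = 2.929 K/W
R_glass-fibre batt = ln(204.3/129.3)/(2π×0.045×1) = 1.618 K/W
R_outer film = 1/(h_o·2πr_oL) = 1/(14.5×2π×0.2043×1) = 0.05373 K/W
R_total = 4.601 K/W
Q = ΔT/R_total = 70/4.601
Q = 15.2 W/m
T_interface = T_inner − Q·ΣR(inner→interface) = 361 − 15.2×2.929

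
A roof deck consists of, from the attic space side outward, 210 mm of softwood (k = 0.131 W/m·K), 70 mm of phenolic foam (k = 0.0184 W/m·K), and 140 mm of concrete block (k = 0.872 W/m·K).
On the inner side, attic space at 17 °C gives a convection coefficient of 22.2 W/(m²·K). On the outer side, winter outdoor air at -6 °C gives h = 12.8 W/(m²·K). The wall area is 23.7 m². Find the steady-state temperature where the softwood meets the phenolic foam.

Series thermal resistances:
R_inner film = 1/(h_i·A) = 1/(22.2×23.7) = 0.001901 K/W
R_softwood = L/(kA) = 0.21/(0.131×23.7) = 0.06764 K/W
R_phenolic foam = L/(kA) = 0.07/(0.0184×23.7) = 0.1605 K/W
R_concrete block = L/(kA) = 0.14/(0.872×23.7) = 0.006774 K/W
R_outer film = 1/(h_o·A) = 1/(12.8×23.7) = 0.003296 K/W
R_total = 0.2401 K/W;  Q = ΔT/R_total = 23/0.2401 = 95.78 W
T_interface = T_inner − Q·ΣR(inner→interface) = 17 − 95.8×0.06954

T ≈ 10.3 °C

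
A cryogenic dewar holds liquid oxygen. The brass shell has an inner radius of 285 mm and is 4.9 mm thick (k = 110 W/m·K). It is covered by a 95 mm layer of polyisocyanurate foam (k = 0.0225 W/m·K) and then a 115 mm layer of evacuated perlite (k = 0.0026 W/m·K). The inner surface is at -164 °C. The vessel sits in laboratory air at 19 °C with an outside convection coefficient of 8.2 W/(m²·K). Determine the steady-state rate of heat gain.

Q ≈ 8.57 W

For a spherical shell R = (1/r₁ − 1/r₂)/(4πk); film R = 1/(h·4πr²). In series:
R_brass shell = (1/0.285 − 1/0.2899)/(4π×110) = 4.29×10^-5 K/W
R_polyisocyanurate foam = (1/0.2899 − 1/0.3849)/(4π×0.0225) = 3.011 K/W
R_evacuated perlite = (1/0.3849 − 1/0.4999)/(4π×0.0026) = 18.29 K/W
R_outer film = 1/(h·4πr_o²) = 1/(8.2×4π×0.4999²) = 0.03883 K/W
R_total = 21.34 K/W
Q = ΔT/R_total = 183/21.34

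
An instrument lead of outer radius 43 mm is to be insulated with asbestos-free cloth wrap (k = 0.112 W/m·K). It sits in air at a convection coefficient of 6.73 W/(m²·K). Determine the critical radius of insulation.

r_cr ≈ 16.6 mm

For a cylinder r_cr = k/h = 0.112/6.73
r_cr = 16.6 mm; since the bare radius (43 mm) is above r_cr, any added insulation will reduce heat loss.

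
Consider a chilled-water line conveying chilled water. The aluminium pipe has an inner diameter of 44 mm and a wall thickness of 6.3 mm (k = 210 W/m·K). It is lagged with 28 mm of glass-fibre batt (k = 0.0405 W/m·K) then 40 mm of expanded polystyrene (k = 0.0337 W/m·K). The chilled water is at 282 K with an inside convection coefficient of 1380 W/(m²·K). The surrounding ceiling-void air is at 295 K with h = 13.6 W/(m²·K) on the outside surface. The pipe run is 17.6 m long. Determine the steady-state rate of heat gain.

Treating each annulus and film as a series resistance:
R_inner film = 1/(h_i·2πr₁L) = 1/(1380×2π×0.022×17.6) = 2.979×10^-4 K/W
R_aluminium pipe wall = ln(28.3/22)/(2π×210×17.6) = 1.084×10^-5 K/W
R_glass-fibre batt = ln(56.3/28.3)/(2π×0.0405×17.6) = 0.1536 K/W
R_expanded polystyrene = ln(96.3/56.3)/(2π×0.0337×17.6) = 0.144 K/W
R_outer film = 1/(h_o·2πr_oL) = 1/(13.6×2π×0.0963×17.6) = 0.006905 K/W
R_total = 0.3048 K/W
Q = ΔT/R_total = 13/0.3048

Q ≈ 42.6 W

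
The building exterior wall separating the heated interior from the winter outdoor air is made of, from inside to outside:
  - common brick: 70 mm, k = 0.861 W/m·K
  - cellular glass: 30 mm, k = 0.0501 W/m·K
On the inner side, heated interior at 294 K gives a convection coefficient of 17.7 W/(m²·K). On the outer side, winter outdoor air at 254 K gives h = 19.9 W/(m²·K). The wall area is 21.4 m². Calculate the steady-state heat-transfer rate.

Q ≈ 1090 W

Using the resistance-network approach (series):
R_inner film = 1/(h_i·A) = 1/(17.7×21.4) = 0.00264 K/W
R_common brick = L/(kA) = 0.07/(0.861×21.4) = 0.003799 K/W
R_cellular glass = L/(kA) = 0.03/(0.0501×21.4) = 0.02798 K/W
R_outer film = 1/(h_o·A) = 1/(19.9×21.4) = 0.002348 K/W
R_total = 0.03677 K/W
Q = ΔT / R_total = 40 / 0.03677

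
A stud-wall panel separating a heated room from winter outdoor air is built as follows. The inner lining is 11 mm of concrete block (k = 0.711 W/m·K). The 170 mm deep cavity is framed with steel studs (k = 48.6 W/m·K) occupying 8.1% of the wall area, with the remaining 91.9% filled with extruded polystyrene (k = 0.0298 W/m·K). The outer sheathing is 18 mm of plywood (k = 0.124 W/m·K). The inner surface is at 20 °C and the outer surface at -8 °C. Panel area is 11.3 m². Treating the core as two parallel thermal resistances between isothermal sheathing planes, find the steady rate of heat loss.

Sheathing layers in series; stud and cavity paths in parallel between them.
R_inner = 0.011/(0.711×11.3) = 0.001369 K/W
R_stud  = 0.17/(48.6×0.081×11.3) = 0.003822 K/W
R_cav   = 0.17/(0.0298×0.919×11.3) = 0.5493 K/W
1/R_core = 1/R_stud + 1/R_cav → R_core = 0.003795 K/W
R_outer = 0.018/(0.124×11.3) = 0.01285 K/W
R_total = 0.01801 K/W
Q = ΔT/R_total = 28/0.01801

Q ≈ 1550 W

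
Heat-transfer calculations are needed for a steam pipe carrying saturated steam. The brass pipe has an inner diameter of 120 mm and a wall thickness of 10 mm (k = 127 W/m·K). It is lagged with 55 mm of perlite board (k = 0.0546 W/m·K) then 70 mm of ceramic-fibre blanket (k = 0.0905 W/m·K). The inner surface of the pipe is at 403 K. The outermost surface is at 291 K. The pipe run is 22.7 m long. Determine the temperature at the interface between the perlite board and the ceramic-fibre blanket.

T ≈ 326 K

Radial resistances (cylindrical: R_cond = ln(r_o/r_i)/(2πkL), R_conv = 1/(h·2πrL)):
R_brass pipe wall = ln(70/60)/(2π×127×22.7) = 8.51×10^-6 K/W
R_perlite board = ln(125/70)/(2π×0.0546×22.7) = 0.07445 K/W
R_ceramic-fibre blanket = ln(195/125)/(2π×0.0905×22.7) = 0.03445 K/W
R_total = 0.1089 K/W
Q = ΔT/R_total = 112/0.1089
Q = 1030 W
T_interface = T_inner − Q·ΣR(inner→interface) = 403 − 1030×0.07446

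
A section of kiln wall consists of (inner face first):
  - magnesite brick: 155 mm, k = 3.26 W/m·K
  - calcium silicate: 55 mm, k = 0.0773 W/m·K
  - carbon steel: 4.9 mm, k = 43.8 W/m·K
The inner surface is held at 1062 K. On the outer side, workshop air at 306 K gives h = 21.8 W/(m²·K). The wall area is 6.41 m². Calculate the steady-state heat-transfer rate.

Q ≈ 6020 W

Model the wall as resistances in series:
R_magnesite brick = L/(kA) = 0.155/(3.26×6.41) = 0.007417 K/W
R_calcium silicate = L/(kA) = 0.055/(0.0773×6.41) = 0.111 K/W
R_carbon steel = L/(kA) = 0.0049/(43.8×6.41) = 1.745×10^-5 K/W
R_outer film = 1/(h_o·A) = 1/(21.8×6.41) = 0.007156 K/W
R_total = 0.1256 K/W
Q = ΔT / R_total = 756 / 0.1256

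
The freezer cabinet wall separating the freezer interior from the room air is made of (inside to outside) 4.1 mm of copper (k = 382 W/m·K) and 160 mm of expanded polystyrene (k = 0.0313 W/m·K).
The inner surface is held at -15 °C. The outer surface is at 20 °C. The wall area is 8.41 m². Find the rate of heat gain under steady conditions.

Series thermal resistances:
R_copper = L/(kA) = 0.0041/(382×8.41) = 1.276×10^-6 K/W
R_expanded polystyrene = L/(kA) = 0.16/(0.0313×8.41) = 0.6078 K/W
R_total = 0.6078 K/W
Q = ΔT / R_total = 35 / 0.6078

Q ≈ 57.6 W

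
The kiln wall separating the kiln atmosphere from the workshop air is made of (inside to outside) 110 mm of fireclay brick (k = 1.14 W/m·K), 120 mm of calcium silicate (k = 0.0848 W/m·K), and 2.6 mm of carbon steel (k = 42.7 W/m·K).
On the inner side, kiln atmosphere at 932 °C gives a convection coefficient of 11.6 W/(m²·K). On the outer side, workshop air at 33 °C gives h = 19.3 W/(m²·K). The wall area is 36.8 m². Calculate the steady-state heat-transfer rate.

Q ≈ 20100 W

Using the resistance-network approach (series):
R_inner film = 1/(h_i·A) = 1/(11.6×36.8) = 0.002343 K/W
R_fireclay brick = L/(kA) = 0.11/(1.14×36.8) = 0.002622 K/W
R_calcium silicate = L/(kA) = 0.12/(0.0848×36.8) = 0.03845 K/W
R_carbon steel = L/(kA) = 0.0026/(42.7×36.8) = 1.655×10^-6 K/W
R_outer film = 1/(h_o·A) = 1/(19.3×36.8) = 0.001408 K/W
R_total = 0.04483 K/W
Q = ΔT / R_total = 899 / 0.04483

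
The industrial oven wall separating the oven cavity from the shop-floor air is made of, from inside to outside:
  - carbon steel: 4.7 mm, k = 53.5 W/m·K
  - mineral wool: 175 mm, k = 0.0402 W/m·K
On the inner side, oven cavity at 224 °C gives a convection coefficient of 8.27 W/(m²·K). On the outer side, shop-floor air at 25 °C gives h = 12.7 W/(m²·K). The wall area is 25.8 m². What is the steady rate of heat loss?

Thermal resistances in series:
R_inner film = 1/(h_i·A) = 1/(8.27×25.8) = 0.004687 K/W
R_carbon steel = L/(kA) = 0.0047/(53.5×25.8) = 3.405×10^-6 K/W
R_mineral wool = L/(kA) = 0.175/(0.0402×25.8) = 0.1687 K/W
R_outer film = 1/(h_o·A) = 1/(12.7×25.8) = 0.003052 K/W
R_total = 0.1765 K/W
Q = ΔT / R_total = 199 / 0.1765

Q ≈ 1130 W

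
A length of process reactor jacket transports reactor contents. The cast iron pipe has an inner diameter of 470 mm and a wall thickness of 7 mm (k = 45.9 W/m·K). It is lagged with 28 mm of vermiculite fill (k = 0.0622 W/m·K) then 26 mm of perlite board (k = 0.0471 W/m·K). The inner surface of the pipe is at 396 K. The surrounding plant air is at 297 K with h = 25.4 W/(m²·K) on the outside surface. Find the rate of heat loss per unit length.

Radial resistances (cylindrical: R_cond = ln(r_o/r_i)/(2πkL), R_conv = 1/(h·2πrL)):
R_cast iron pipe wall = ln(242/235)/(2π×45.9×1) = 1.018×10^-4 K/W
R_vermiculite fill = ln(270/242)/(2π×0.0622×1) = 0.2801 K/W
R_perlite board = ln(296/270)/(2π×0.0471×1) = 0.3107 K/W
R_outer film = 1/(h_o·2πr_oL) = 1/(25.4×2π×0.296×1) = 0.02117 K/W
R_total = 0.6121 K/W
Q = ΔT/R_total = 99/0.6121

q′ ≈ 162 W/m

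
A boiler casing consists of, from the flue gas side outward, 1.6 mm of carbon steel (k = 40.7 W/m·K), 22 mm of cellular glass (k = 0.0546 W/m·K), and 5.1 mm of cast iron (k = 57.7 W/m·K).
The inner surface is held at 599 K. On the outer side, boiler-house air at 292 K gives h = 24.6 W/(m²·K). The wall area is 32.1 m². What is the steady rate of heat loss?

Q ≈ 22200 W

Treating each layer as a thermal resistance in series:
R_carbon steel = L/(kA) = 0.0016/(40.7×32.1) = 1.225×10^-6 K/W
R_cellular glass = L/(kA) = 0.022/(0.0546×32.1) = 0.01255 K/W
R_cast iron = L/(kA) = 0.0051/(57.7×32.1) = 2.754×10^-6 K/W
R_outer film = 1/(h_o·A) = 1/(24.6×32.1) = 0.001266 K/W
R_total = 0.01382 K/W
Q = ΔT / R_total = 307 / 0.01382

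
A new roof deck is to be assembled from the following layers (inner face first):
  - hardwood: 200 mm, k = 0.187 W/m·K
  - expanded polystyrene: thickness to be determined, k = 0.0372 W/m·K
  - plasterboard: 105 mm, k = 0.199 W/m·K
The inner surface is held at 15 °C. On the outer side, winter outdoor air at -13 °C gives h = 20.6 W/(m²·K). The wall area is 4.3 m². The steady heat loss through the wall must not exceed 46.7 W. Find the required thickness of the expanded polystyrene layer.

L ≈ 34.7 mm

Using the resistance-network approach (series):
R_hardwood = L/(kA) = 0.2/(0.187×4.3) = 0.2487 K/W
R_plasterboard = L/(kA) = 0.105/(0.199×4.3) = 0.1227 K/W
R_outer film = 1/(h_o·A) = 1/(20.6×4.3) = 0.01129 K/W
Sum of the known resistances R_other = 0.3827 K/W
Required total resistance R_tot = ΔT/Q_allow = 28/46.7 = 0.5996 K/W
R_expanded polystyrene = R_tot − R_other = 0.2169 K/W
L = R·k·A = 0.2169×0.0372×4.3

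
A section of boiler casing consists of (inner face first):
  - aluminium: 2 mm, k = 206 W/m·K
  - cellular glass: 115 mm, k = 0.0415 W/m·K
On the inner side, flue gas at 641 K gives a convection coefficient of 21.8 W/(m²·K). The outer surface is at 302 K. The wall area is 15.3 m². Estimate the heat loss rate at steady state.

Using the resistance-network approach (series):
R_inner film = 1/(h_i·A) = 1/(21.8×15.3) = 0.002998 K/W
R_aluminium = L/(kA) = 0.002/(206×15.3) = 6.346×10^-7 K/W
R_cellular glass = L/(kA) = 0.115/(0.0415×15.3) = 0.1811 K/W
R_total = 0.1841 K/W
Q = ΔT / R_total = 339 / 0.1841

Q ≈ 1840 W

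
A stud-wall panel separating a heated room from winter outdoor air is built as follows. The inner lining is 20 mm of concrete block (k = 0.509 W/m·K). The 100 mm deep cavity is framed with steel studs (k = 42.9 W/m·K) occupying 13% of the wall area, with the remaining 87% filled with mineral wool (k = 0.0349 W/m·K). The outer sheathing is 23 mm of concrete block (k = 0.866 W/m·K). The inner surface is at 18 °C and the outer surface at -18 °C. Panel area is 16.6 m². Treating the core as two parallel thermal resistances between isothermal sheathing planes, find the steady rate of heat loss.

Q ≈ 7140 W

Sheathing layers in series; stud and cavity paths in parallel between them.
R_inner = 0.02/(0.509×16.6) = 0.002367 K/W
R_stud  = 0.1/(42.9×0.13×16.6) = 0.00108 K/W
R_cav   = 0.1/(0.0349×0.87×16.6) = 0.1984 K/W
1/R_core = 1/R_stud + 1/R_cav → R_core = 0.001074 K/W
R_outer = 0.023/(0.866×16.6) = 0.0016 K/W
R_total = 0.005041 K/W
Q = ΔT/R_total = 36/0.005041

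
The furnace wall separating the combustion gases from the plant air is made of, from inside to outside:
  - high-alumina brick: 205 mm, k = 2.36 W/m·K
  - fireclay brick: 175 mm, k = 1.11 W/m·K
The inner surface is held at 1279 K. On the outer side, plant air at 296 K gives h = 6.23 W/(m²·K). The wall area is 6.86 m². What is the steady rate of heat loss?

Q ≈ 16600 W

Thermal resistances in series:
R_high-alumina brick = L/(kA) = 0.205/(2.36×6.86) = 0.01266 K/W
R_fireclay brick = L/(kA) = 0.175/(1.11×6.86) = 0.02298 K/W
R_outer film = 1/(h_o·A) = 1/(6.23×6.86) = 0.0234 K/W
R_total = 0.05904 K/W
Q = ΔT / R_total = 983 / 0.05904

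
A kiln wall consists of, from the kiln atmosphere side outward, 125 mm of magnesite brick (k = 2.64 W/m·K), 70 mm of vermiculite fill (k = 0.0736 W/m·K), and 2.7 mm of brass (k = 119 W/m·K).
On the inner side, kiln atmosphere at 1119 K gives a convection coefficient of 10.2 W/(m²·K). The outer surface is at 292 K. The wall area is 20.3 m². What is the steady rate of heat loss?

Treating each layer as a thermal resistance in series:
R_inner film = 1/(h_i·A) = 1/(10.2×20.3) = 0.00483 K/W
R_magnesite brick = L/(kA) = 0.125/(2.64×20.3) = 0.002332 K/W
R_vermiculite fill = L/(kA) = 0.07/(0.0736×20.3) = 0.04685 K/W
R_brass = L/(kA) = 0.0027/(119×20.3) = 1.118×10^-6 K/W
R_total = 0.05401 K/W
Q = ΔT / R_total = 827 / 0.05401

Q ≈ 15300 W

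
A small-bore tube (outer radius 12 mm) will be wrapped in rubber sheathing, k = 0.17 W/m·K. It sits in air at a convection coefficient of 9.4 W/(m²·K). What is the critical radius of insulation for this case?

For a cylinder r_cr = k/h = 0.17/9.4
r_cr = 18.1 mm; since the bare radius (12 mm) is below r_cr, adding a thin layer of insulation will *increase* heat loss.

r_cr ≈ 18.1 mm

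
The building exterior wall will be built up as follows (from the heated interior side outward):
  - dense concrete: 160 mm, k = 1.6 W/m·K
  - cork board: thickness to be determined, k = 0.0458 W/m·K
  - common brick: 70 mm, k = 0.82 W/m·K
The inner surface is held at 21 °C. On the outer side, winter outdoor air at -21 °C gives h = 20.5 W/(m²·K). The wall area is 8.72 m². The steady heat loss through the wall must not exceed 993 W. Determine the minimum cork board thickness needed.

L ≈ 6.17 mm

Treating each layer as a thermal resistance in series:
R_dense concrete = L/(kA) = 0.16/(1.6×8.72) = 0.01147 K/W
R_common brick = L/(kA) = 0.07/(0.82×8.72) = 0.00979 K/W
R_outer film = 1/(h_o·A) = 1/(20.5×8.72) = 0.005594 K/W
Sum of the known resistances R_other = 0.02685 K/W
Required total resistance R_tot = ΔT/Q_allow = 42/993 = 0.0423 K/W
R_cork board = R_tot − R_other = 0.01544 K/W
L = R·k·A = 0.01544×0.0458×8.72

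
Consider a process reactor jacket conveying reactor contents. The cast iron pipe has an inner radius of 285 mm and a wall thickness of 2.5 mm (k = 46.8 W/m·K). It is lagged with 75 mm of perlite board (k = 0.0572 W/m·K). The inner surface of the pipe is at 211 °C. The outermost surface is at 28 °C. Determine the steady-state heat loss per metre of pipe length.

For a radial system each layer contributes R = ln(r_out/r_in)/(2πkL); films add R = 1/(hA).
R_cast iron pipe wall = ln(287.5/285)/(2π×46.8×1) = 2.97×10^-5 K/W
R_perlite board = ln(362.5/287.5)/(2π×0.0572×1) = 0.645 K/W
R_total = 0.645 K/W
Q = ΔT/R_total = 183/0.645

q′ ≈ 284 W/m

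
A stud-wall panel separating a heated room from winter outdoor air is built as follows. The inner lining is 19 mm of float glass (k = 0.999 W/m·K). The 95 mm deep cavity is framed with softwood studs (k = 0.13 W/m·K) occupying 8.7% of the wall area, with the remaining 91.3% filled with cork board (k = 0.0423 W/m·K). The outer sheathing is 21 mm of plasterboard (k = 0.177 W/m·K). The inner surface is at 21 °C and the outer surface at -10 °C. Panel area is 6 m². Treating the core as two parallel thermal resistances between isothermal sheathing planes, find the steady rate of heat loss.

Sheathing layers in series; stud and cavity paths in parallel between them.
R_inner = 0.019/(0.999×6) = 0.00317 K/W
R_stud  = 0.095/(0.13×0.087×6) = 1.4 K/W
R_cav   = 0.095/(0.0423×0.913×6) = 0.41 K/W
1/R_core = 1/R_stud + 1/R_cav → R_core = 0.3171 K/W
R_outer = 0.021/(0.177×6) = 0.01977 K/W
R_total = 0.3401 K/W
Q = ΔT/R_total = 31/0.3401

Q ≈ 91.2 W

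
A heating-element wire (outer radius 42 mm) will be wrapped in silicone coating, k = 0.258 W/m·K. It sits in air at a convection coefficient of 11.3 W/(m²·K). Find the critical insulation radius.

For a cylinder r_cr = k/h = 0.258/11.3
r_cr = 22.8 mm; since the bare radius (42 mm) is above r_cr, any added insulation will reduce heat loss.

r_cr ≈ 22.8 mm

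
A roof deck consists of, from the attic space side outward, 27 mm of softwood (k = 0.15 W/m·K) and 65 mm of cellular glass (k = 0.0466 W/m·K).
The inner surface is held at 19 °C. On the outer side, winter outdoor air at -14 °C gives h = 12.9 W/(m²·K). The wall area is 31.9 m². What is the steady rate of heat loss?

Q ≈ 637 W

Model the wall as resistances in series:
R_softwood = L/(kA) = 0.027/(0.15×31.9) = 0.005643 K/W
R_cellular glass = L/(kA) = 0.065/(0.0466×31.9) = 0.04373 K/W
R_outer film = 1/(h_o·A) = 1/(12.9×31.9) = 0.00243 K/W
R_total = 0.0518 K/W
Q = ΔT / R_total = 33 / 0.0518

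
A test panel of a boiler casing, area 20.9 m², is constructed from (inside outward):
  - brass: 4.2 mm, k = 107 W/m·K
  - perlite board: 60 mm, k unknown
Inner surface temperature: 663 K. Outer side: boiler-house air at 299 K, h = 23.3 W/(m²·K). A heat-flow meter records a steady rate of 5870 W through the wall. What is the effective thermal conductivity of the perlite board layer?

k ≈ 0.0479 W/(m·K)

Thermal resistances in series:
R_brass = L/(kA) = 0.0042/(107×20.9) = 1.878×10^-6 K/W
R_outer film = 1/(h_o·A) = 1/(23.3×20.9) = 0.002054 K/W
Sum of known resistances R_other = 0.002055 K/W
Total R = ΔT/Q = 364/5870 = 0.06201 K/W
R_perlite board = R_total − R_other = 0.05995 K/W
k = L/(R·A) = 0.06/(0.05995×20.9)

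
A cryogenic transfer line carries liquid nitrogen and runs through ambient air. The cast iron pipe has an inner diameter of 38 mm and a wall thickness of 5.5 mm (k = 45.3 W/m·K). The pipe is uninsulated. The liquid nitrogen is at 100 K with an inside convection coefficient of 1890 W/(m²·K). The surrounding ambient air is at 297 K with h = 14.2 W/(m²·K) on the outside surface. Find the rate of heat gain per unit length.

q′ ≈ 426 W/m

Cylindrical conduction, so R = ln(r₂/r₁)/(2πkL) per layer, in series:
R_inner film = 1/(h_i·2πr₁L) = 1/(1890×2π×0.019×1) = 0.004432 K/W
R_cast iron pipe wall = ln(24.5/19)/(2π×45.3×1) = 8.932×10^-4 K/W
R_outer film = 1/(h_o·2πr_oL) = 1/(14.2×2π×0.0245×1) = 0.4575 K/W
R_total = 0.4628 K/W
Q = ΔT/R_total = 197/0.4628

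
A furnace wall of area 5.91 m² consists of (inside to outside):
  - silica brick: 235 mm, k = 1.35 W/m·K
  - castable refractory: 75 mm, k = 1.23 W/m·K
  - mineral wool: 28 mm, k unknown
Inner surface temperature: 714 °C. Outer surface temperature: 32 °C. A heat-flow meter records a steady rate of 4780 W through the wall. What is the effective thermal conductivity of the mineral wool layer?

k ≈ 0.046 W/(m·K)

Using the resistance-network approach (series):
R_silica brick = L/(kA) = 0.235/(1.35×5.91) = 0.02945 K/W
R_castable refractory = L/(kA) = 0.075/(1.23×5.91) = 0.01032 K/W
Sum of known resistances R_other = 0.03977 K/W
Total R = ΔT/Q = 682/4780 = 0.1427 K/W
R_mineral wool = R_total − R_other = 0.1029 K/W
k = L/(R·A) = 0.028/(0.1029×5.91)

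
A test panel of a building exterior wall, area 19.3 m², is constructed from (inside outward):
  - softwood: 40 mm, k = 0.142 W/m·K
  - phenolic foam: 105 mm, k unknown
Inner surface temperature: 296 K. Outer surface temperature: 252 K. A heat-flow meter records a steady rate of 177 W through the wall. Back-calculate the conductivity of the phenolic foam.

k ≈ 0.0233 W/(m·K)

Treating each layer as a thermal resistance in series:
R_softwood = L/(kA) = 0.04/(0.142×19.3) = 0.0146 K/W
Sum of known resistances R_other = 0.0146 K/W
Total R = ΔT/Q = 44/177 = 0.2486 K/W
R_phenolic foam = R_total − R_other = 0.234 K/W
k = L/(R·A) = 0.105/(0.234×19.3)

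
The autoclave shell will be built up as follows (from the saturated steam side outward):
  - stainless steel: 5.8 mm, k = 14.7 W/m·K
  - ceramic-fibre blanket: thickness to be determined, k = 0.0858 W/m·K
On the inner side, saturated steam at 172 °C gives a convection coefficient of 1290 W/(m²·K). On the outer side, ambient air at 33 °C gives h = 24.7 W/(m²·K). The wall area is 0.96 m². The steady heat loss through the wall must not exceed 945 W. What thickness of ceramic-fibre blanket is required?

Using the resistance-network approach (series):
R_inner film = 1/(h_i·A) = 1/(1290×0.96) = 8.075×10^-4 K/W
R_stainless steel = L/(kA) = 0.0058/(14.7×0.96) = 4.11×10^-4 K/W
R_outer film = 1/(h_o·A) = 1/(24.7×0.96) = 0.04217 K/W
Sum of the known resistances R_other = 0.04339 K/W
Required total resistance R_tot = ΔT/Q_allow = 139/945 = 0.1471 K/W
R_ceramic-fibre blanket = R_tot − R_other = 0.1037 K/W
L = R·k·A = 0.1037×0.0858×0.96

L ≈ 8.54 mm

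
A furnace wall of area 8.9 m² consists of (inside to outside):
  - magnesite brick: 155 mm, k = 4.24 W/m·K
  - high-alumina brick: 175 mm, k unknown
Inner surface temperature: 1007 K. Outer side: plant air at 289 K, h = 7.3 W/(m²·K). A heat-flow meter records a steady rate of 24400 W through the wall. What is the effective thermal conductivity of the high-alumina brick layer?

Series thermal resistances:
R_magnesite brick = L/(kA) = 0.155/(4.24×8.9) = 0.004107 K/W
R_outer film = 1/(h_o·A) = 1/(7.3×8.9) = 0.01539 K/W
Sum of known resistances R_other = 0.0195 K/W
Total R = ΔT/Q = 718/24400 = 0.02943 K/W
R_high-alumina brick = R_total − R_other = 0.009927 K/W
k = L/(R·A) = 0.175/(0.009927×8.9)

k ≈ 1.98 W/(m·K)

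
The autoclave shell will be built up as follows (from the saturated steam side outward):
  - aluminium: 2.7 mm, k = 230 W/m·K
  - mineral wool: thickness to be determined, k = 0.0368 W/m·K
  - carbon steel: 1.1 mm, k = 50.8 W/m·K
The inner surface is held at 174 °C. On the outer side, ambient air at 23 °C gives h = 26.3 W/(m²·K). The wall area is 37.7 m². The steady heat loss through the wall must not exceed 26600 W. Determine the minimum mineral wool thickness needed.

L ≈ 6.48 mm

Treating each layer as a thermal resistance in series:
R_aluminium = L/(kA) = 0.0027/(230×37.7) = 3.114×10^-7 K/W
R_carbon steel = L/(kA) = 0.0011/(50.8×37.7) = 5.744×10^-7 K/W
R_outer film = 1/(h_o·A) = 1/(26.3×37.7) = 0.001009 K/W
Sum of the known resistances R_other = 0.001009 K/W
Required total resistance R_tot = ΔT/Q_allow = 151/26600 = 0.005677 K/W
R_mineral wool = R_tot − R_other = 0.004667 K/W
L = R·k·A = 0.004667×0.0368×37.7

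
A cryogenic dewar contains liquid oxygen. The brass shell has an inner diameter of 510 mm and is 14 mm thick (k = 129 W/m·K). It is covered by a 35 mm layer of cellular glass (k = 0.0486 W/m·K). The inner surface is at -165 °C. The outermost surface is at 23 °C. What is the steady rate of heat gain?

Q ≈ 268 W

Spherical conduction: R = (1/r_in − 1/r_out)/(4πk) per layer; series-sum.
R_brass shell = (1/0.255 − 1/0.269)/(4π×129) = 1.259×10^-4 K/W
R_cellular glass = (1/0.269 − 1/0.304)/(4π×0.0486) = 0.7008 K/W
R_total = 0.7009 K/W
Q = ΔT/R_total = 188/0.7009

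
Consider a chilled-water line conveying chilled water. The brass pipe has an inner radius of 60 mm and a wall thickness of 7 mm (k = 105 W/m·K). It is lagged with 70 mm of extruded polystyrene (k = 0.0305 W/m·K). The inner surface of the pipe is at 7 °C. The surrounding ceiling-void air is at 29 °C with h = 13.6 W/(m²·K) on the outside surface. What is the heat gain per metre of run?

Per-layer cylindrical resistances, series-summed:
R_brass pipe wall = ln(67/60)/(2π×105×1) = 1.673×10^-4 K/W
R_extruded polystyrene = ln(137/67)/(2π×0.0305×1) = 3.733 K/W
R_outer film = 1/(h_o·2πr_oL) = 1/(13.6×2π×0.137×1) = 0.08542 K/W
R_total = 3.818 K/W
Q = ΔT/R_total = 22/3.818

q′ ≈ 5.76 W/m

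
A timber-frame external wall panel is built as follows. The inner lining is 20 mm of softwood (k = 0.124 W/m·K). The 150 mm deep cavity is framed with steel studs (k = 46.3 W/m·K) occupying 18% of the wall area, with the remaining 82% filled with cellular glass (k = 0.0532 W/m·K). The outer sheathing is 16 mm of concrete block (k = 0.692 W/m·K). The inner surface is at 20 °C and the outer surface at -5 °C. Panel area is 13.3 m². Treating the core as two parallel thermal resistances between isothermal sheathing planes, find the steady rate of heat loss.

Q ≈ 1640 W

Sheathing layers in series; stud and cavity paths in parallel between them.
R_inner = 0.02/(0.124×13.3) = 0.01213 K/W
R_stud  = 0.15/(46.3×0.18×13.3) = 0.001353 K/W
R_cav   = 0.15/(0.0532×0.82×13.3) = 0.2585 K/W
1/R_core = 1/R_stud + 1/R_cav → R_core = 0.001346 K/W
R_outer = 0.016/(0.692×13.3) = 0.001738 K/W
R_total = 0.01521 K/W
Q = ΔT/R_total = 25/0.01521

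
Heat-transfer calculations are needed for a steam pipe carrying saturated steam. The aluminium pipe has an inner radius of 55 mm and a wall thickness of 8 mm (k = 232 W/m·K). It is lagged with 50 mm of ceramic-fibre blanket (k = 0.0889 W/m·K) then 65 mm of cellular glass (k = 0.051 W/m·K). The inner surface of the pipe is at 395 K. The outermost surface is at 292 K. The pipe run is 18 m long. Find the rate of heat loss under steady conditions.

Q ≈ 752 W

Radial resistances (cylindrical: R_cond = ln(r_o/r_i)/(2πkL), R_conv = 1/(h·2πrL)):
R_aluminium pipe wall = ln(63/55)/(2π×232×18) = 5.176×10^-6 K/W
R_ceramic-fibre blanket = ln(113/63)/(2π×0.0889×18) = 0.05811 K/W
R_cellular glass = ln(178/113)/(2π×0.051×18) = 0.07878 K/W
R_total = 0.1369 K/W
Q = ΔT/R_total = 103/0.1369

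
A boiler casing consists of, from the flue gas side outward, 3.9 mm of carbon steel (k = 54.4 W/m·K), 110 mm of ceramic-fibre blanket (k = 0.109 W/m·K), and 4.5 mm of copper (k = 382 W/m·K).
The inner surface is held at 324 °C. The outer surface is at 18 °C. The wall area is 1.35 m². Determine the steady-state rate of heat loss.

Using the resistance-network approach (series):
R_carbon steel = L/(kA) = 0.0039/(54.4×1.35) = 5.31×10^-5 K/W
R_ceramic-fibre blanket = L/(kA) = 0.11/(0.109×1.35) = 0.7475 K/W
R_copper = L/(kA) = 0.0045/(382×1.35) = 8.726×10^-6 K/W
R_total = 0.7476 K/W
Q = ΔT / R_total = 306 / 0.7476

Q ≈ 409 W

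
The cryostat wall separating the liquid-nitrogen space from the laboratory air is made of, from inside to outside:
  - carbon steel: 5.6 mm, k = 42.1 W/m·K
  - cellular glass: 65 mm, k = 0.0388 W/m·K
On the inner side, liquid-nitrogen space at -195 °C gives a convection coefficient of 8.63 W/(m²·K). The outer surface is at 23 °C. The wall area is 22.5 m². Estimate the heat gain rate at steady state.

Model the wall as resistances in series:
R_inner film = 1/(h_i·A) = 1/(8.63×22.5) = 0.00515 K/W
R_carbon steel = L/(kA) = 0.0056/(42.1×22.5) = 5.912×10^-6 K/W
R_cellular glass = L/(kA) = 0.065/(0.0388×22.5) = 0.07446 K/W
R_total = 0.07961 K/W
Q = ΔT / R_total = 218 / 0.07961

Q ≈ 2740 W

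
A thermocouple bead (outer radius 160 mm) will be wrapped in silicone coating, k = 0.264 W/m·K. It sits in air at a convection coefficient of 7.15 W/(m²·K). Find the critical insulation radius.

For a sphere r_cr = 2k/h = 2×0.264/7.15
r_cr = 73.8 mm; since the bare radius (160 mm) is above r_cr, any added insulation will reduce heat loss.

r_cr ≈ 73.8 mm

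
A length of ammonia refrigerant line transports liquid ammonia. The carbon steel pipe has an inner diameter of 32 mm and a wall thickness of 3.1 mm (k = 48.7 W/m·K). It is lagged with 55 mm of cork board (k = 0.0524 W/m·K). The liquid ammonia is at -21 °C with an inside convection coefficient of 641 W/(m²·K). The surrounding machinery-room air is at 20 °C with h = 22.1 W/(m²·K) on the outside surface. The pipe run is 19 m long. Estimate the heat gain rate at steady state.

Q ≈ 184 W

Cylindrical conduction, so R = ln(r₂/r₁)/(2πkL) per layer, in series:
R_inner film = 1/(h_i·2πr₁L) = 1/(641×2π×0.016×19) = 8.167×10^-4 K/W
R_carbon steel pipe wall = ln(19.1/16)/(2π×48.7×19) = 3.046×10^-5 K/W
R_cork board = ln(74.1/19.1)/(2π×0.0524×19) = 0.2167 K/W
R_outer film = 1/(h_o·2πr_oL) = 1/(22.1×2π×0.0741×19) = 0.005115 K/W
R_total = 0.2227 K/W
Q = ΔT/R_total = 41/0.2227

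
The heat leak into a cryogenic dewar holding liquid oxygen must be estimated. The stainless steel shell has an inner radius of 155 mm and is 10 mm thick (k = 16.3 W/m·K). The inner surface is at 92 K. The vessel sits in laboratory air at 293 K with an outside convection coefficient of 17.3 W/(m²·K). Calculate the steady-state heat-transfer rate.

Spherical conduction: R = (1/r_in − 1/r_out)/(4πk) per layer; series-sum.
R_stainless steel shell = (1/0.155 − 1/0.165)/(4π×16.3) = 0.001909 K/W
R_outer film = 1/(h·4πr_o²) = 1/(17.3×4π×0.165²) = 0.169 K/W
R_total = 0.1709 K/W
Q = ΔT/R_total = 201/0.1709

Q ≈ 1180 W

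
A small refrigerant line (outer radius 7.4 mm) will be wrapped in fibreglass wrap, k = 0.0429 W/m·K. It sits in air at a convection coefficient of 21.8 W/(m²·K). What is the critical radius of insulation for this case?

For a cylinder r_cr = k/h = 0.0429/21.8
r_cr = 1.97 mm; since the bare radius (7.4 mm) is above r_cr, any added insulation will reduce heat loss.

r_cr ≈ 1.97 mm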